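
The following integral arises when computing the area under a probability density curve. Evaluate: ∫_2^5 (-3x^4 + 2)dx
Step 1: Find antiderivative F(x) = (-3/5)x^5+2x
Step 2: F(5) - F(2) = -1865 - (-76/5) = -9249/5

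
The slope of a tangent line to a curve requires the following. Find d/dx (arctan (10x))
d/dx[arctan(u)] = u'/(1+u²), u = 10x, u' = 10

Answer: 10/(1+100x²)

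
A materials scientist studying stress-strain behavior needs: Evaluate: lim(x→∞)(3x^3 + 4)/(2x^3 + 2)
Divide numerator and denominator by x^3:
lim (3+4/x^3)/(2+2/x^3)=3/2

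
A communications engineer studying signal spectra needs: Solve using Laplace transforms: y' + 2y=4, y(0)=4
Take L of both sides: sY(s) - 4 + 2Y(s)=4/s
Y(s)(s + 2)=4/s + 4
Y(s)=4/(s(s + 2)) + 4/(s + 2)
Partial fractions: 4/(s(s + 2))=2/s - 2/(s + 2)
So Y(s)=2/s + 2/(s + 2)
Inverse transform (L^(-1){1/s}=1, L^(-1){1/(s + 2)}=e^(-2t)):

Answer: y(t)=2 + 2·e^(-2t)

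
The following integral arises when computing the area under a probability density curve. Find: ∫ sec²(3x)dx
Since d/dx[tan(3x)] = 3sec²(3x), integral = tan(3x)/3 + C

Answer: (1/3)tan(3x) + C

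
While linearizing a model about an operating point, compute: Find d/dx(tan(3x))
Chain rule: d/dx[tan(u)]=sec²(u)·u' where u=3x
u'=3

Answer: 3·sec²(3x)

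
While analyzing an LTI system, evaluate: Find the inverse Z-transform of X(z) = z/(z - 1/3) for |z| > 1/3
Standard pair: z/(z-a) <-> a^n*u[n] for causal signals
With a=1/3: x[n]=(1/3)^n*u[n]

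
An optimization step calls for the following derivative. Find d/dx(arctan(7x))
d/dx[arctan(u)] = u'/(1+u²), u = 7x, u' = 7

Answer: 7/(1+49x²)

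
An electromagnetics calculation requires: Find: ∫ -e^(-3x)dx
Since d/dx[e^(-3x)] = -3e^(-3x), we get 1/3 e^(-3x)+C

Answer: (1/3)e^(-3x)+C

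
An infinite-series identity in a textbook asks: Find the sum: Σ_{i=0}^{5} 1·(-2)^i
Geometric series: S=a(1 - r^n)/(1 - r)
a=1, r=-2, n=6
S=1(1 - 64)/3=-21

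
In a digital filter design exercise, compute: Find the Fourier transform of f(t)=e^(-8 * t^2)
The Fourier transform of a Gaussian e^(-a*t^2) is sqrt(pi/a)*e^(-omega^2/(4a)).
With a = 8: F(omega) = sqrt(pi/8)*e^(-omega^2/32)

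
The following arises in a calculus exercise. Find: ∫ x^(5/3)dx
Power rule: ∫ x^(5/3) dx=x^(8/3)/(8/3) + C

Answer: (3/8)·x^(8/3) + C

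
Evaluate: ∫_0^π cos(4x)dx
Antiderivative: sin(4x)/4
Evaluate at bounds: [sin(4·π)/4] - [sin(4·0)/4]
= ((0) - (0))/4 = 0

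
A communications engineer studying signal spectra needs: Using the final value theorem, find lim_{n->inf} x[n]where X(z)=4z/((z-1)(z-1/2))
Final value theorem: lim x[n]=lim_{z->1} (z-1)*X(z)
(z-1)*X(z)=4z/(z-1/2)
As z->1: 4/(1-1/2)=4/(1/2)=8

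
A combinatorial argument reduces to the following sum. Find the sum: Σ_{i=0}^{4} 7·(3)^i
Geometric series: S = a(1 - r^n)/(1 - r)
a = 7, r = 3, n = 5
S = 7(1-243)/-2 = 847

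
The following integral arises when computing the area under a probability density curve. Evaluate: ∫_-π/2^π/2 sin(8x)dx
Antiderivative: -cos(8x)/8
Evaluate at bounds: [-cos(8·π/2)/8] - [-cos(8·-π/2)/8]
=(-(1)+(1))/8=0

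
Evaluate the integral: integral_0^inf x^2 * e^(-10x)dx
This is a Gamma integral. Substitute u=10x (du=10 dx):
integral_0^inf x^2 * e^(-10x) dx=(1/10^3) integral_0^inf u^2 * e^(-u) du
=Gamma(3)/10^3=2!/10^3=2/1000

Answer: 1/500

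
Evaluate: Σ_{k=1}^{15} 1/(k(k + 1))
Partial fractions: 1/(k(k + 1)) = 1/k - 1/(k + 1)
Telescoping sum: 1(1 - 1/16) = 1·15/16

Answer: 15/16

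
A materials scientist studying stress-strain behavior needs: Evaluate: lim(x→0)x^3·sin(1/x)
Squeeze theorem: -|x^3| ≤ x^3·sin(1/x) ≤ |x^3|
Since x^3 → 0 as x → 0, by squeeze theorem the limit is 0

Answer: 0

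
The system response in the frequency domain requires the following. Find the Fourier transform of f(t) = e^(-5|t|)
Using the standard pair: F{e^(-a|t|)} = 2a/(a^2+omega^2)
With a = 5: F(omega) = 10/(25+omega^2)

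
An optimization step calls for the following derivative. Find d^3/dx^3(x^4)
Apply power rule 3 times:
d^1: 4x^3
d^2: 12x^2
d^3: 24x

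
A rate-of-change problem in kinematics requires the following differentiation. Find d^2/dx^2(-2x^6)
Apply power rule 2 times:
d^1: -12x^5
d^2: -60x^4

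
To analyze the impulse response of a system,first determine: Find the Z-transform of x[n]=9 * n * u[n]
Z{n*u[n]}=z/(z-1)^2
By linearity: Z{9*n*u[n]}=9z/(z-1)^2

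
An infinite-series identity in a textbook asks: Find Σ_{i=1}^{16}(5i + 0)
=5·Σ i+0·16=5·136+0=680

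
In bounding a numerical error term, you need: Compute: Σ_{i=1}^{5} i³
Using formula: Σ i^3=[n(n+1)/2]²=[5·6/2]²=225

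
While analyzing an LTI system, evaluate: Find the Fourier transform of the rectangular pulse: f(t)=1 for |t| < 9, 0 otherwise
F(omega) = integral from -9 to 9 of e^(-j*omega*t) dt
= 2*sin(9*omega)/omega = 18*sinc(9*omega/pi)

Answer: 2*sin(9*omega)/omega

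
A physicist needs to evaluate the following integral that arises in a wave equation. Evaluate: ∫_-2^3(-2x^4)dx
Step 1: Find antiderivative F(x) = (-2/5)x^5
Step 2: F(3) - F(-2) = -486/5 - (64/5) = -110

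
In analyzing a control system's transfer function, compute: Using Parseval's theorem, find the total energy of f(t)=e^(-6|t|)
Parseval's theorem: E = integral |f(t)|^2 dt = (1/2pi) integral |F(omega)|^2 domega
E = integral_{-inf}^{inf} e^(-12|t|) dt = 2 * integral_0^inf e^(-12t) dt = 2/(2 * 6) = 1/6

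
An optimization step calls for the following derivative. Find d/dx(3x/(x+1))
Quotient rule: (f/g)'=(f'g - fg')/g²
f=3x, f'=3
g=x + 1, g'=1

Answer: (3·(x + 1) - 3x)/(x + 1)²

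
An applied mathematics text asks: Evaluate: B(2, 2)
B(x,y)=Γ(x)Γ(y)/Γ(x + y)=(x-1)!(y-1)!/(x + y-1)!
B(2,2)=1!·1!/3!=1/6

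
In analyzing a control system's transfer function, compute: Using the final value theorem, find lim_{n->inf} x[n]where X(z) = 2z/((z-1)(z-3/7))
Final value theorem: lim x[n]=lim_{z->1} (z-1)*X(z)
(z-1)*X(z)=2z/(z-3/7)
As z->1: 2/(1-3/7)=2/(4/7)=7/2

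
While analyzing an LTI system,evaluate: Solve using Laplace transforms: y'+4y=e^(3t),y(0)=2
Take L: sY - 2+4Y = 1/(s-3)
Y(s+4) = 1/(s-3)+2
Y = 1/((s-3)(s+4))+2/(s+4)
Partial fractions: 1/((s-3)(s+4)) = (1/7)/(s-3) - (1/7)/(s+4)
So Y = (1/7)/(s-3)+(13/7)/(s+4)
Inverse Laplace transform (L^(-1){1/(s-3)} = e^(3t), L^(-1){1/(s+4)} = e^(-4t)):

Answer: y(t) = (1/7)·e^(3t)+(13/7)·e^(-4t)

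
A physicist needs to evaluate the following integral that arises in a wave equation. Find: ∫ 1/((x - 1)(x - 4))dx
Partial fractions: 1/((x-1)(x-4)) = A/(x-1) + B/(x-4)
A = -1/3, B = 1/3
∫ [-1/3· 1/(x-1) + 1/3· 1/(x-4)] dx
= (1/3)[ln|x-4| - ln|x-1|] + C

Answer: (1/3)·ln|(x-4)/(x-1)| + C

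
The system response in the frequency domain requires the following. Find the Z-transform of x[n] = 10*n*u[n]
Z{n*u[n]} = z/(z-1)^2
By linearity: Z{10*n*u[n]} = 10z/(z-1)^2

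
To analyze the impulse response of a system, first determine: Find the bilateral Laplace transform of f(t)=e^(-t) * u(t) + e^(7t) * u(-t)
For e^(-t)*u(t): L=1/(s + 1), Re(s) > -1
For e^(7t)*u(-t): L=-1/(s-7), Re(s) < 7
Combined: F(s)=1/(s + 1) - 1/(s-7), -1 < Re(s) < 7

Answer: 1/(s + 1) - 1/(s-7), ROC: -1 < Re(s) < 7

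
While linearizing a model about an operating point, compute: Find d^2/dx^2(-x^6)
Apply power rule 2 times:
d^1: -6x^5
d^2: -30x^4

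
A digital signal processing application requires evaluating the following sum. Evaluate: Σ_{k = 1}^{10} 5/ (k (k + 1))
Partial fractions: 5/(k(k + 1))=5/k - 5/(k + 1)
Telescoping sum: 5(1 - 1/11)=5·10/11

Answer: 50/11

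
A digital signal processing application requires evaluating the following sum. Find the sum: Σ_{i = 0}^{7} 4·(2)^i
Geometric series: S = a(1 - r^n)/(1 - r)
a = 4, r = 2, n = 8
S = 4(1 - 256)/-1 = 1020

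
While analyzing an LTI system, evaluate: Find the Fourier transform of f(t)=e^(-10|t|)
Using the standard pair: F{e^(-a|t|)}=2a/(a^2+omega^2)
With a=10: F(omega)=20/(100+omega^2)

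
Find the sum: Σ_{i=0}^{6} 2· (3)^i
Geometric series: S = a(1 - r^n)/(1 - r)
a = 2, r = 3, n = 7
S = 2(1-2187)/-2 = 2186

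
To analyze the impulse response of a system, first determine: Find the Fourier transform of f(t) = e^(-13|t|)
Using the standard pair: F{e^(-a|t|)} = 2a/(a^2+omega^2)
With a = 13: F(omega) = 26/(169+omega^2)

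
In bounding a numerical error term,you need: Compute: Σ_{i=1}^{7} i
Using formula: Σ i^1=n(n + 1)/2=7·8/2=28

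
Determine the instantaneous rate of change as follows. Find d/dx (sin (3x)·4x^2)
Product rule: (fg)'=f'g+fg'
f=sin(3x), f'=3·cos(3x)
g=4x^2, g'=8x

Answer: 12·cos(3x)·x^2+8·sin(3x)·x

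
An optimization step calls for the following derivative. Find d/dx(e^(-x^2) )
Chain rule: d/dx[e^u] = e^u · u' where u = -x^2
u' = -2x

Answer: -2x·e^(-x^2)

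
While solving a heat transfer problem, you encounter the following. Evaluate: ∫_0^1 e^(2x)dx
Antiderivative: (1/2)e^(2x)
Evaluate: (1/2)(e^2-1)

Answer: (e^2-1)/2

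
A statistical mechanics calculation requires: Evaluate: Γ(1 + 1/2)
Γ(n+1/2) = (2n)!√π/(4^n·n!)
= 2√π/(4·1) = (1/2)·√π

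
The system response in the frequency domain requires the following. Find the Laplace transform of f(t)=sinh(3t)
L{sinh(at)} = a/(s²-a²)
L{sinh(3t)} = 3/(s²-9)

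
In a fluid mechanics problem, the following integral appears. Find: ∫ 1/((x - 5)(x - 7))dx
Partial fractions: 1/((x-5)(x-7)) = A/(x-5) + B/(x-7)
A = -1/2, B = 1/2
∫ [-1/2· 1/(x-5) + 1/2· 1/(x-7)] dx
= (1/2)[ln|x-7| - ln|x-5|] + C

Answer: (1/2)·ln|(x-7)/(x-5)| + C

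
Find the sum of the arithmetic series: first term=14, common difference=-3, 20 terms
Last term: a_n=14+(20-1)·-3=-43
Sum=n(a_1+a_n)/2=20(14+(-43))/2=-290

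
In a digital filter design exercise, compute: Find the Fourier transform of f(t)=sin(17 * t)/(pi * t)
sin(W*t)/(pi*t) = (W/pi)*sinc(W*t/pi) is the impulse response of the ideal low-pass filter with cutoff W (here W = 17).
Its Fourier transform is a rectangular function:
F(omega) = 1 for |omega| < 17, 0 otherwise

Answer: rect(omega/34) [i.e., 1 for |omega| < 17, 0 otherwise]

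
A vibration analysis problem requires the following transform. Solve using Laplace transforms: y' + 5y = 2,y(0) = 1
Take L of both sides: sY(s)-1+5Y(s) = 2/s
Y(s)(s+5) = 2/s+1
Y(s) = 2/(s(s+5))+1/(s+5)
Partial fractions: 2/(s(s+5)) = (2/5)/s - (2/5)/(s+5)
So Y(s) = (2/5)/s+(3/5)/(s+5)
Inverse transform (L^(-1){1/s} = 1, L^(-1){1/(s+5)} = e^(-5t)):

Answer: y(t) = 2/5+(3/5)·e^(-5t)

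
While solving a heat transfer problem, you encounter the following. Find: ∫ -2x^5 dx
Using power rule: ∫ -2x^5 dx = -2/6 x^6 + C = (-1/3)x^6 + C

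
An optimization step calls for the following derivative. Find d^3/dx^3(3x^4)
Apply power rule 3 times:
d^1: 12x^3
d^2: 36x^2
d^3: 72x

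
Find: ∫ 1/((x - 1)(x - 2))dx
Partial fractions: 1/((x-1)(x-2))=A/(x-1) + B/(x-2)
A=-1, B=1
∫ [-1· 1/(x-1) + 1· 1/(x-2)] dx
=(1)[ln|x-2| - ln|x-1|] + C

Answer: ln|(x-2)/(x-1)| + C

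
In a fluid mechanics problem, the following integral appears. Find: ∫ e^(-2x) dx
Since d/dx[e^(-2x)] = -2e^(-2x), we get -1/2 e^(-2x)+C

Answer: (-1/2)e^(-2x)+C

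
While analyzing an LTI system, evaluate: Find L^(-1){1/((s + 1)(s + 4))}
Partial fractions: 1/((s+1)(s+4))=A/(s+1)+B/(s+4)
Cover-up: A=1/(s+4)|_{s=-1}=1/3; B=1/(s+1)|_{s=-4}=-1/3
L^(-1)=(1/3)e^(-t) - (1/3)e^(-4t)

Answer: (1/3)(e^(-t) - e^(-4t))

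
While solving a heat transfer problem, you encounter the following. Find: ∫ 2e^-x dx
Since d/dx[e^-x]=- e^-x, we get -2e^-x + C

Answer: -2e^-x + C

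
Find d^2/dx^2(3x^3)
Apply power rule 2 times:
d^1: 9x^2
d^2: 18x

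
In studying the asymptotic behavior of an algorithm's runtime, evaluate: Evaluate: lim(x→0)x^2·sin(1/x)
Squeeze theorem: -|x^2| ≤ x^2·sin(1/x) ≤ |x^2|
Since x^2 → 0 as x → 0, by squeeze theorem the limit is 0

Answer: 0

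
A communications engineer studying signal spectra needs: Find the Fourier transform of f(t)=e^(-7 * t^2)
The Fourier transform of a Gaussian e^(-a * t^2) is sqrt(pi/a) * e^(-omega^2/(4a)).
With a = 7: F(omega) = sqrt(pi/7) * e^(-omega^2/28)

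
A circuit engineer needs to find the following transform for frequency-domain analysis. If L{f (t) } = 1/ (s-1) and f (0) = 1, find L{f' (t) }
L{f'(t)}=s·F(s) - f(0)=s/(s-1) - 1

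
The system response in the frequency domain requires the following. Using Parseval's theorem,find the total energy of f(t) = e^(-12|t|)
Parseval's theorem: E=integral |f(t)|^2 dt=(1/2pi) integral |F(omega)|^2 domega
E=integral_{-inf}^{inf} e^(-24|t|) dt=2*integral_0^inf e^(-24t) dt=2/(2*12)=1/12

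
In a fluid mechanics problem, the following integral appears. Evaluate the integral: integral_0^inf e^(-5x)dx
integral_0^inf e^(-5x) dx = [-1/5*e^(-5x)]_0^inf
= 0 - (-1/5) = 1/5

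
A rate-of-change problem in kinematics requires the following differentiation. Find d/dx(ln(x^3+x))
Chain rule: d/dx[ln(u)] = u'/u where u = x^3 + x
u' = 3x^2 + 1

Answer: (3x^2 + 1)/(x^3 + x)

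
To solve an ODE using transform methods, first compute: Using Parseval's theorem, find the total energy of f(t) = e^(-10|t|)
Parseval's theorem: E = integral |f(t)|^2 dt = (1/2pi) integral |F(omega)|^2 domega
E = integral_{-inf}^{inf} e^(-20|t|) dt = 2 * integral_0^inf e^(-20t) dt = 2/(2 * 10) = 1/10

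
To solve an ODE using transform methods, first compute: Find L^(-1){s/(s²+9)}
L^(-1){s/(s²+w²)} = cos(wt)
Here w = 3

Answer: cos(3t)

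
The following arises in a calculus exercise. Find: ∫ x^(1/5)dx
Power rule: ∫ x^(1/5) dx = x^(6/5)/(6/5) + C

Answer: (5/6)·x^(6/5) + C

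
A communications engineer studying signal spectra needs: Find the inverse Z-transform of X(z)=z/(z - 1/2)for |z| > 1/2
Standard pair: z/(z-a) <-> a^n * u[n] for causal signals
With a = 1/2: x[n] = (1/2)^n * u[n]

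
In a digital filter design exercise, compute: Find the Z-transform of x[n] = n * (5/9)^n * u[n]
Using the property Z{n * a^n * u[n]}=az/(z-a)^2
With a=5/9: X(z)=(5/9)z/(z - 5/9)^2, |z| > 5/9

Answer: (5/9)z/(z - 5/9)^2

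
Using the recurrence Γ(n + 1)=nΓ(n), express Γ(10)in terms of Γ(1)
Γ(10) = 9Γ(9) = 9·8Γ(8) = ... = 9!·Γ(1) = 362880·Γ(1)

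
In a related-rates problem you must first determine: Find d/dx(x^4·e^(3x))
Product rule: (fg)' = f'g + fg'
f = x^4, f' = 4x^3
g = e^(3x), g' = 3·e^(3x)

Answer: 4x^3·e^(3x) + 3x^4·e^(3x)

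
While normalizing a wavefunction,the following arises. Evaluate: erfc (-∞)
erfc(x)=1 - erf(x); erfc(-∞)=1 - erf(-∞)=1 - (-1)=2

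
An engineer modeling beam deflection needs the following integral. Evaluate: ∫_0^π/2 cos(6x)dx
Antiderivative: sin(6x)/6
Evaluate at bounds: [sin(6·π/2)/6] - [sin(6·0)/6]
= ((0) - (0))/6 = 0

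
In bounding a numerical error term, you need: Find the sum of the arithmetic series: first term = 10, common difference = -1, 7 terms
Last term: a_n = 10+(7-1)·-1 = 4
Sum = n(a_1+a_n)/2 = 7(10+4)/2 = 49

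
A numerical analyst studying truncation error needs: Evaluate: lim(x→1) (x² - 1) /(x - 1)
Factor: (x² - 1) = (x-1)(x + 1)
Cancel (x-1): lim(x→1) (x + 1) = 2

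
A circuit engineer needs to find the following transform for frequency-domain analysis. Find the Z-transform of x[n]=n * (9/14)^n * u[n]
Using the property Z{n * a^n * u[n]} = az/(z-a)^2
With a = 9/14: X(z) = (9/14)z/(z - 9/14)^2, |z| > 9/14

Answer: (9/14)z/(z - 9/14)^2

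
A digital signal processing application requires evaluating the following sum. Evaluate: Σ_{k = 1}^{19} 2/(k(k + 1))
Partial fractions: 2/(k(k + 1)) = 2/k - 2/(k + 1)
Telescoping sum: 2(1 - 1/20) = 2·19/20

Answer: 19/10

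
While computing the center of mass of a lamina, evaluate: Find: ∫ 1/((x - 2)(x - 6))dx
Partial fractions: 1/((x-2)(x-6))=A/(x-2)+B/(x-6)
A=-1/4, B=1/4
∫ [-1/4· 1/(x-2)+1/4· 1/(x-6)] dx
=(1/4)[ln|x-6| - ln|x-2|]+C

Answer: (1/4)·ln|(x-6)/(x-2)|+C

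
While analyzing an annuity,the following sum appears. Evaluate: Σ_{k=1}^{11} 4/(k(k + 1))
Partial fractions: 4/(k(k+1))=4/k - 4/(k+1)
Telescoping sum: 4(1-1/12)=4·11/12

Answer: 11/3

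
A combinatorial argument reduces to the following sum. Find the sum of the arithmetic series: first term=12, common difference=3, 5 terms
Last term: a_n = 12+(5-1)·3 = 24
Sum = n(a_1+a_n)/2 = 5(12+24)/2 = 90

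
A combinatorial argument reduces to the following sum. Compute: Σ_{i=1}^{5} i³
Using formula: Σ i^3=[n(n+1)/2]²=[5·6/2]²=225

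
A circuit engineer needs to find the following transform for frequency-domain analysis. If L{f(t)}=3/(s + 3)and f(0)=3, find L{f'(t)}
L{f'(t)}=s·F(s) - f(0)=3s/(s+3)-3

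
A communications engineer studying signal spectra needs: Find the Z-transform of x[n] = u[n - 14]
Using the time-shift property: Z{u[n-14]}=z^(-14)*z/(z-1)
=z^(-13)/(z-1)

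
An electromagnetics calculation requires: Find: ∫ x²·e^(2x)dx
Integration by parts twice:
First: u = x², dv = e^(2x) dx => x²e^(2x)/2 - (2/2)∫ xe^(2x) dx
Second (∫ xe^(2x) dx): xe^(2x)/2 - e^(2x)/4
Combining: e^(2x)(x²/2-2x/4+2/8)+C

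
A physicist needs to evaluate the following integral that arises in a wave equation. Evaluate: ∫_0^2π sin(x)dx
Antiderivative: -cos(x)
Evaluate at bounds: [-cos(1·2π)/1] - [-cos(1·0)/1]
=(-(1)+(1))/1=0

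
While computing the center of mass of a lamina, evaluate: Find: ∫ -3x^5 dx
Using power rule: ∫ -3x^5 dx = -3/6 x^6+C = (-1/2)x^6+C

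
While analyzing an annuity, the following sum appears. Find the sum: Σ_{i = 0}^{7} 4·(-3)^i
Geometric series: S=a(1 - r^n)/(1 - r)
a=4, r=-3, n=8
S=4(1-6561)/4=-6560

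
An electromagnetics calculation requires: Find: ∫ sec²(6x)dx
Since d/dx[tan(6x)]=6sec²(6x), integral=tan(6x)/6 + C

Answer: (1/6)tan(6x) + C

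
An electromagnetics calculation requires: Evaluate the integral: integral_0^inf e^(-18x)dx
integral_0^inf e^(-18x) dx=[-1/18 * e^(-18x)]_0^inf
=0 - (-1/18)=1/18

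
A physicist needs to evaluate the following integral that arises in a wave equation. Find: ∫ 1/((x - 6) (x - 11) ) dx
Partial fractions: 1/((x-6)(x-11))=A/(x-6)+B/(x-11)
A=-1/5, B=1/5
∫ [-1/5· 1/(x-6)+1/5· 1/(x-11)] dx
=(1/5)[ln|x-11| - ln|x-6|]+C

Answer: (1/5)·ln|(x-11)/(x-6)|+C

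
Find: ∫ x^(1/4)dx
Power rule: ∫ x^(1/4) dx = x^(5/4)/(5/4)+C

Answer: (4/5)·x^(5/4)+C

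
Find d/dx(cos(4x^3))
Chain rule: d/dx[cos(u)]=-sin(u)·u' where u=4x^3
u'=12x^2

Answer: -12x^2·sin(4x^3)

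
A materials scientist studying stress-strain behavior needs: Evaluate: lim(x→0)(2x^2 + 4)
Polynomial is continuous, so substitute x=0:
2·0^2 + 4=4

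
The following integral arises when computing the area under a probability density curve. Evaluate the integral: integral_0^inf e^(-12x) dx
integral_0^inf e^(-12x) dx=[-1/12 * e^(-12x)]_0^inf
=0 - (-1/12)=1/12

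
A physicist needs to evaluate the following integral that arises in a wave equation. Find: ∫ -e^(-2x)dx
Since d/dx[e^(-2x)]=-2e^(-2x), we get 1/2 e^(-2x)+C

Answer: (1/2)e^(-2x)+C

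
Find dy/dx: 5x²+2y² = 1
Differentiate: 10x+4y·(dy/dx)=0
dy/dx=-10x/(4y)=-(5/2)·(x/y)

Answer: dy/dx=-(5/2)·(x/y)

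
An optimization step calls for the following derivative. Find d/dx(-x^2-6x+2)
Power rule: d/dx(ax^n)=n·a·x^(n-1)
Term by term: -2·x - 6

Answer: -2x - 6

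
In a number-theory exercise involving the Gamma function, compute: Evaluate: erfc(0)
erfc(x) = 1 - erf(x); erfc(0) = 1 - erf(0) = 1-0 = 1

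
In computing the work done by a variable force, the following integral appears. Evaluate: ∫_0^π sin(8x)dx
Antiderivative: -cos(8x)/8
Evaluate at bounds: [-cos(8·π)/8] - [-cos(8·0)/8]
=(-(1)+(1))/8=0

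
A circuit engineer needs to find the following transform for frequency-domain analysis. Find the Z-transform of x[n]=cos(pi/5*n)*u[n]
Z{cos(w0*n)*u[n]}=z(z - cos(w0))/(z^2-2z*cos(w0)+1)
With w0=pi/5: X(z)=z(z - cos(pi/5))/(z^2-2z*cos(pi/5)+1)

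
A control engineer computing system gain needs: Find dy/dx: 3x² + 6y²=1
Differentiate: 6x+12y·(dy/dx) = 0
dy/dx = -6x/(12y) = -(1/2)·(x/y)

Answer: dy/dx = -(1/2)·(x/y)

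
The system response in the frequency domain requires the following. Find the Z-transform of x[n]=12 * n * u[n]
Z{n * u[n]} = z/(z-1)^2
By linearity: Z{12 * n * u[n]} = 12z/(z-1)^2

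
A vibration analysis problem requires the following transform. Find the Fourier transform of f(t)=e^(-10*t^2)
The Fourier transform of a Gaussian e^(-a*t^2) is sqrt(pi/a)*e^(-omega^2/(4a)).
With a=10: F(omega)=sqrt(pi/10)*e^(-omega^2/40)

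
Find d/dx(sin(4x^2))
Chain rule: d/dx[sin(u)]=cos(u)·u' where u=4x^2
u'=8x

Answer: 8x·cos(4x^2)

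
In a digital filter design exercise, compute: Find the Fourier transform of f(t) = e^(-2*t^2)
The Fourier transform of a Gaussian e^(-a*t^2) is sqrt(pi/a)*e^(-omega^2/(4a)).
With a=2: F(omega)=sqrt(pi/2)*e^(-omega^2/8)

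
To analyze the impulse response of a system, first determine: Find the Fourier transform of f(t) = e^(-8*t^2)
The Fourier transform of a Gaussian e^(-a*t^2) is sqrt(pi/a)*e^(-omega^2/(4a)).
With a=8: F(omega)=sqrt(pi/8)*e^(-omega^2/32)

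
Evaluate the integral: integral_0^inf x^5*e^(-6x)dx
This is a Gamma integral. Substitute u = 6x (du = 6 dx):
integral_0^inf x^5 * e^(-6x) dx = (1/6^6) integral_0^inf u^5 * e^(-u) du
= Gamma(6)/6^6 = 5!/6^6 = 120/46656

Answer: 5/1944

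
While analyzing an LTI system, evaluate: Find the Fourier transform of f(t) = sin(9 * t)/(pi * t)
sin(W * t)/(pi * t)=(W/pi) * sinc(W * t/pi) is the impulse response of the ideal low-pass filter with cutoff W (here W=9).
Its Fourier transform is a rectangular function:
F(omega)=1 for |omega| < 9, 0 otherwise

Answer: rect(omega/18) [i.e., 1 for |omega| < 9, 0 otherwise]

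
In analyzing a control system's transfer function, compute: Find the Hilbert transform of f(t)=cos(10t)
The Hilbert transform shifts each frequency component by -pi/2.
H{cos(wt)}=sin(wt)
With w=10: H{cos(10t)}=sin(10t)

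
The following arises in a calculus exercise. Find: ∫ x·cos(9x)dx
By parts: u = x, dv = cos(9x) dx
du = dx, v = sin(9x)/9
= x·sin(9x)/9+cos(9x)/9²+C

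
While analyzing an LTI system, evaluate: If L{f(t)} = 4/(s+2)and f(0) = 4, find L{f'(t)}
L{f'(t)}=s·F(s) - f(0)=4s/(s + 2) - 4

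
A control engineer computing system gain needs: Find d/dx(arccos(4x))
d/dx[arccos(u)]=-u'/√(1-u²), u=4x, u'=4

Answer: -4/√(1-16x²)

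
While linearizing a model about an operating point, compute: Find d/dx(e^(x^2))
Chain rule: d/dx[e^u]=e^u · u' where u=x^2
u'=2x

Answer: 2x·e^(x^2)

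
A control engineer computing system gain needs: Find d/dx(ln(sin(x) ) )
Chain rule: d/dx[ln(u)] = u'/u where u = sin(x)
u' = cos(x)

Answer: (cos(x))/(sin(x))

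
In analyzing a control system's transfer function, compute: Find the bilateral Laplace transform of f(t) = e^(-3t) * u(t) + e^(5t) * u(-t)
For e^(-3t) * u(t): L = 1/(s + 3), Re(s) > -3
For e^(5t) * u(-t): L = -1/(s-5), Re(s) < 5
Combined: F(s) = 1/(s + 3) - 1/(s-5), -3 < Re(s) < 5

Answer: 1/(s + 3) - 1/(s-5), ROC: -3 < Re(s) < 5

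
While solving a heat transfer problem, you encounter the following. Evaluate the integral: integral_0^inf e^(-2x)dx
integral_0^inf e^(-2x) dx=[-1/2*e^(-2x)]_0^inf
=0 - (-1/2)=1/2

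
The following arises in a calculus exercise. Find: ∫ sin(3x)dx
Using substitution u = 3x: ∫ sin(u) du/3 = -cos(u)/3 + C

Answer: (-1/3)cos(3x) + C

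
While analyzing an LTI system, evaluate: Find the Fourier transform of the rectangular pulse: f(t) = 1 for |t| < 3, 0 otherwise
F(omega)=integral from -3 to 3 of e^(-j * omega * t) dt
=2 * sin(3 * omega)/omega=6 * sinc(3 * omega/pi)

Answer: 2 * sin(3 * omega)/omega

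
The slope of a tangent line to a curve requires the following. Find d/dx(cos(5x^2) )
Chain rule: d/dx[cos(u)] = -sin(u)·u' where u = 5x^2
u' = 10x

Answer: -10x·sin(5x^2)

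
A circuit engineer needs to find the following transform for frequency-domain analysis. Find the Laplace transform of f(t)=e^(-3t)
L{e^(at)} = 1/(s-a)
L{e^(-3t)} = 1/(s + 3)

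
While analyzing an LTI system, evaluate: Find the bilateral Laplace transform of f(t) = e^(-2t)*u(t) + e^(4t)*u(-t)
For e^(-2t) * u(t): L = 1/(s+2), Re(s) > -2
For e^(4t) * u(-t): L = -1/(s-4), Re(s) < 4
Combined: F(s) = 1/(s+2)-1/(s-4), -2 < Re(s) < 4

Answer: 1/(s+2)-1/(s-4), ROC: -2 < Re(s) < 4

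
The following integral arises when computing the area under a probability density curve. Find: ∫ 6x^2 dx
Using power rule: ∫ 6x^2 dx = 6/3 x^3+C = 2x^3+C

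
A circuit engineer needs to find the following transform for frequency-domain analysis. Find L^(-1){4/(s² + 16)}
L^(-1){w/(s² + w²)}=sin(wt)
Here w=4

Answer: sin(4t)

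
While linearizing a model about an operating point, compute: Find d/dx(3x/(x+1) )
Quotient rule: (f/g)' = (f'g - fg')/g²
f = 3x, f' = 3
g = x+1, g' = 1

Answer: (3·(x+1)-3x)/(x+1)²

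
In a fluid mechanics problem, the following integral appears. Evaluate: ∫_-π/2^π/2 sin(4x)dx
Antiderivative: -cos(4x)/4
Evaluate at bounds: [-cos(4·π/2)/4] - [-cos(4·-π/2)/4]
=(-(1)+(1))/4=0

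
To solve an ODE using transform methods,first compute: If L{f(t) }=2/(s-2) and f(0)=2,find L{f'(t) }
L{f'(t)} = s·F(s) - f(0) = 2s/(s-2)-2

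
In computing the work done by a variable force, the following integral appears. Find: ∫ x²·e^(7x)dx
Integration by parts twice:
First: u=x², dv=e^(7x) dx => x²e^(7x)/7 - (2/7)∫ xe^(7x) dx
Second (∫ xe^(7x) dx): xe^(7x)/7 - e^(7x)/49
Combining: e^(7x)(x²/7 - 2x/49 + 2/343) + C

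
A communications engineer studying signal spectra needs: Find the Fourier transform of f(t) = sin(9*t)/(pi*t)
sin(W*t)/(pi*t) = (W/pi)*sinc(W*t/pi) is the impulse response of the ideal low-pass filter with cutoff W (here W = 9).
Its Fourier transform is a rectangular function:
F(omega) = 1 for |omega| < 9, 0 otherwise

Answer: rect(omega/18) [i.e., 1 for |omega| < 9, 0 otherwise]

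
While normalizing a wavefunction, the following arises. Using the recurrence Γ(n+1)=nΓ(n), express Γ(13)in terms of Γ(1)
Γ(13)=12Γ(12)=12·11Γ(11)=...=12!·Γ(1)=479001600·Γ(1)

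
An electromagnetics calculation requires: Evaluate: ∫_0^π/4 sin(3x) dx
Antiderivative: -cos(3x)/3
Evaluate at bounds: [-cos(3·π/4)/3] - [-cos(3·0)/3]
= (-(-√2/2)+(1))/3 = 1/3+√2/6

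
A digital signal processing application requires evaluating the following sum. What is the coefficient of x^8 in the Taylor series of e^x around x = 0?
Taylor series of e^x=Σ x^n/n!
Coefficient of x^8=1/8!=1/40320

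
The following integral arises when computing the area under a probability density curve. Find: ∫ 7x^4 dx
Using power rule: ∫ 7x^4 dx = 7/5 x^5+C = (7/5)x^5+C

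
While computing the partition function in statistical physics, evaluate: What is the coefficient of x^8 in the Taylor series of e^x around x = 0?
Taylor series of e^x=Σ x^n/n!
Coefficient of x^8=1/8!=1/40320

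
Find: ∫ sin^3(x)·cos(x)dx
Let u=sin(x), du=cos(x) dx
∫ u^3 du=u^4/4+C

Answer: sin^4(x)/4+C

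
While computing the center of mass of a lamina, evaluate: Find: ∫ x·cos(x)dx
By parts: u = x, dv = cos(x) dx
du = dx, v = sin(x)
= x·sin(x)+cos(x)+C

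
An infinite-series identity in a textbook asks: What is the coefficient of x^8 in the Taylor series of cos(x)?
cos(x)=Σ (-1)^k x^(2k)/(2k)!
For x^8: (-1)^4/8!=1/40320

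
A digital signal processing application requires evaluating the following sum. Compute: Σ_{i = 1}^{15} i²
Using formula: Σ i^2=n(n+1)(2n+1)/6=15·16·31/6=1240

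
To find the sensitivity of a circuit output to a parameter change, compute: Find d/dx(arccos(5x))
d/dx[arccos(u)]=-u'/√(1-u²), u=5x, u'=5

Answer: -5/√(1-25x²)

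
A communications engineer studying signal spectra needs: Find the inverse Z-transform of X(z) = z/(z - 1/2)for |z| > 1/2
Standard pair: z/(z-a) <-> a^n*u[n] for causal signals
With a = 1/2: x[n] = (1/2)^n*u[n]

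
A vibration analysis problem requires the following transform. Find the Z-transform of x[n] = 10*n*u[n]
Z{n * u[n]}=z/(z-1)^2
By linearity: Z{10 * n * u[n]}=10z/(z-1)^2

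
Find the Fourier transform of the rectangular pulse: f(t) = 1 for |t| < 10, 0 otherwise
F(omega) = integral from -10 to 10 of e^(-j*omega*t) dt
= 2*sin(10*omega)/omega = 20*sinc(10*omega/pi)

Answer: 2*sin(10*omega)/omega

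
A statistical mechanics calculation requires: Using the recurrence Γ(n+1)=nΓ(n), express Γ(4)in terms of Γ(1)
Γ(4) = 3Γ(3) = 3·2Γ(2) = ... = 3!·Γ(1) = 6·Γ(1)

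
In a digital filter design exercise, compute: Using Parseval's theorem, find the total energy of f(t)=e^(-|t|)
Parseval's theorem: E=integral |f(t)|^2 dt=(1/2pi) integral |F(omega)|^2 domega
E=integral_{-inf}^{inf} e^(-2|t|) dt=2*integral_0^inf e^(-2t) dt=2/(2*1)=1/1

Answer: 1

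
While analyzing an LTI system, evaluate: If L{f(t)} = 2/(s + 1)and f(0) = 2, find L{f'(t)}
L{f'(t)} = s·F(s) - f(0) = 2s/(s + 1) - 2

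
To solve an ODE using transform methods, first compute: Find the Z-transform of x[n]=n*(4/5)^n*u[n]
Using the property Z{n*a^n*u[n]}=az/(z-a)^2
With a=4/5: X(z)=(4/5)z/(z - 4/5)^2, |z| > 4/5

Answer: (4/5)z/(z - 4/5)^2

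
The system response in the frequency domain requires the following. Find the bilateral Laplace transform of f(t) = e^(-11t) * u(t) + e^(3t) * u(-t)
For e^(-11t)*u(t): L = 1/(s+11), Re(s) > -11
For e^(3t)*u(-t): L = -1/(s-3), Re(s) < 3
Combined: F(s) = 1/(s+11)-1/(s-3), -11 < Re(s) < 3

Answer: 1/(s+11)-1/(s-3), ROC: -11 < Re(s) < 3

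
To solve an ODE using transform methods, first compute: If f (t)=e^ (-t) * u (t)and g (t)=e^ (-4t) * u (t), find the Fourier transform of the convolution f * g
By the convolution theorem: F{f * g}=F(omega) * G(omega)
F(omega)=1/(1+j * omega), G(omega)=1/(4+j * omega)
F{f * g}=1/((1+j * omega)(4+j * omega))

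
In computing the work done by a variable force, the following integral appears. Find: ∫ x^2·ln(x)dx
By parts: u=ln(x), dv=x^2 dx
du=1/x dx, v=x^3/3
=x^3·ln(x)/3 - ∫ x^2/3 dx
=x^3·ln(x)/3 - x^3/9+C

Answer: x^3(ln(x)/3-1/9)+C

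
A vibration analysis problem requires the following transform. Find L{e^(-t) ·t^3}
First shifting: L{e^(at)f(t)} = F(s-a)
L{t^3} = 6/s^4
Shift s → s + 1: 6/(s + 1)^4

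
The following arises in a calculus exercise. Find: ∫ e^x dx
Since d/dx[e^x] = +e^x, we get 1e^x+C

Answer: e^x+C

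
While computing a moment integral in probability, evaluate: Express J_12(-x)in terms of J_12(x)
For integer n: J_n(-x) = (-1)^n J_n(x)
With n = 12: J_12(-x) = (-1)^12 J_12(x) = J_12(x)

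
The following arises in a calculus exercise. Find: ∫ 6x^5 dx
Using power rule: ∫ 6x^5 dx=6/6 x^6+C=x^6+C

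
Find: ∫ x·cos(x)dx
By parts: u = x, dv = cos(x) dx
du = dx, v = sin(x)
= x·sin(x) + cos(x) + C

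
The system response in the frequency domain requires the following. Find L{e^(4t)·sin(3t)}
First shifting: L{e^(at)f(t)}=F(s-a)
L{sin(3t)}=3/(s²+9)
Shift: 3/((s-4)²+9)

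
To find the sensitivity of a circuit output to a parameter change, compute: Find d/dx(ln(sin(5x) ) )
Chain rule: d/dx[ln(u)] = u'/u where u = sin(5x)
u' = 5cos(5x)

Answer: (5cos(5x))/(sin(5x))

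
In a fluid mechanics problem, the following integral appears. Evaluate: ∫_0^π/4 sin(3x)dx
Antiderivative: -cos(3x)/3
Evaluate at bounds: [-cos(3·π/4)/3] - [-cos(3·0)/3]
= (-(-√2/2)+(1))/3 = 1/3+√2/6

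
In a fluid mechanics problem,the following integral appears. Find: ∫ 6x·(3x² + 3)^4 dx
Let u=3x² + 3, du=6x dx
∫ u^4 du=u^5/5 + C

Answer: (3x² + 3)^5/5 + C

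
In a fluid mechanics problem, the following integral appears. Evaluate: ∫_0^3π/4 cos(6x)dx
Antiderivative: sin(6x)/6
Evaluate at bounds: [sin(6·3π/4)/6] - [sin(6·0)/6]
=((1) - (0))/6=1/6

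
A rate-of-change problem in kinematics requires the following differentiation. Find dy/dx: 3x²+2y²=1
Differentiate: 6x+4y·(dy/dx) = 0
dy/dx = -6x/(4y) = -(3/2)·(x/y)

Answer: dy/dx = -(3/2)·(x/y)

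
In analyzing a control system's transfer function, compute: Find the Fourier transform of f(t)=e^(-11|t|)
Using the standard pair: F{e^(-a|t|)} = 2a/(a^2 + omega^2)
With a = 11: F(omega) = 22/(121 + omega^2)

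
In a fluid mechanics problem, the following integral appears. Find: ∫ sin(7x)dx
Using substitution u = 7x: ∫ sin(u) du/7 = -cos(u)/7+C

Answer: (-1/7)cos(7x)+C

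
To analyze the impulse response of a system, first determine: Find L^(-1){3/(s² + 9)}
L^(-1){w/(s²+w²)} = sin(wt)
Here w = 3

Answer: sin(3t)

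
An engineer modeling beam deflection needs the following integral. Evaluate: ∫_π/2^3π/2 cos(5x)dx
Antiderivative: sin(5x)/5
Evaluate at bounds: [sin(5·3π/2)/5] - [sin(5·π/2)/5]
= ((-1) - (1))/5 = -2/5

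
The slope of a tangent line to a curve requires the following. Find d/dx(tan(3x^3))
Chain rule: d/dx[tan(u)]=sec²(u)·u' where u=3x^3
u'=9x^2

Answer: 9x^2·sec²(3x^3)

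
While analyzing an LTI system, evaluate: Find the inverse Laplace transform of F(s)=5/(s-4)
L^(-1){5/(s-a)}=c·e^(at)
Here a=4, c=5

Answer: 5e^(4t)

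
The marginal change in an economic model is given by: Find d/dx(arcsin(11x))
d/dx[arcsin(u)]=u'/√(1-u²), u=11x, u'=11

Answer: 11/√(1-121x²)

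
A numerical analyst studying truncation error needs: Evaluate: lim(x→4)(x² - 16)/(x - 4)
Factor: (x² - 16) = (x-4)(x + 4)
Cancel (x-4): lim(x→4) (x + 4) = 8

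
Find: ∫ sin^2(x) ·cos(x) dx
Let u = sin(x), du = cos(x) dx
∫ u^2 du = u^3/3 + C

Answer: sin^3(x)/3 + C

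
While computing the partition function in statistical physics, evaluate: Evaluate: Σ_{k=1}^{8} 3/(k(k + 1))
Partial fractions: 3/(k(k + 1))=3/k - 3/(k + 1)
Telescoping sum: 3(1 - 1/9)=3·8/9

Answer: 8/3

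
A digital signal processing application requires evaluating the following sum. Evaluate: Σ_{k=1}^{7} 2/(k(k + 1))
Partial fractions: 2/(k(k+1))=2/k - 2/(k+1)
Telescoping sum: 2(1-1/8)=2·7/8

Answer: 7/4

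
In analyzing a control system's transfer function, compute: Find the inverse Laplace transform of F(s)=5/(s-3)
L^(-1){5/(s-a)}=c·e^(at)
Here a=3, c=5

Answer: 5e^(3t)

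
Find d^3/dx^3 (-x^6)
Apply power rule 3 times:
d^1: -6x^5
d^2: -30x^4
d^3: -120x^3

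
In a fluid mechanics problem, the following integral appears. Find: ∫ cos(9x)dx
Using substitution u = 9x: ∫ cos(u) du/9 = sin(u)/9 + C

Answer: (1/9)sin(9x) + C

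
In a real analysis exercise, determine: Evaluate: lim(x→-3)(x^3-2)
Polynomial is continuous, so substitute x=-3:
1·(-3)^3 - 2=-29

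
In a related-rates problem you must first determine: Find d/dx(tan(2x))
Chain rule: d/dx[tan(u)]=sec²(u)·u' where u=2x
u'=2

Answer: 2·sec²(2x)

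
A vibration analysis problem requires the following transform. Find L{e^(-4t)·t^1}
First shifting: L{e^(at)f(t)} = F(s-a)
L{t^1} = 1/s^2
Shift s → s + 4: 1/(s + 4)^2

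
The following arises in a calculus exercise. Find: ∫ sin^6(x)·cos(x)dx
Let u=sin(x), du=cos(x) dx
∫ u^6 du=u^7/7+C

Answer: sin^7(x)/7+C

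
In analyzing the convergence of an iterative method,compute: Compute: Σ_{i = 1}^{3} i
Using formula: Σ i^1=n(n+1)/2=3·4/2=6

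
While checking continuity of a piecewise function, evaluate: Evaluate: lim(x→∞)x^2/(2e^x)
Apply L'Hôpital 2 times (∞/∞ each time):
Eventually get 2!/(2e^x) → 0

Answer: 0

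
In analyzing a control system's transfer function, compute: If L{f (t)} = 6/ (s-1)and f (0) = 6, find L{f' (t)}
L{f'(t)} = s·F(s) - f(0) = 6s/(s-1) - 6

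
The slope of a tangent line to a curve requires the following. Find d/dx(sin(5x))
Chain rule: d/dx[sin(u)] = cos(u)·u' where u = 5x
u' = 5

Answer: 5·cos(5x)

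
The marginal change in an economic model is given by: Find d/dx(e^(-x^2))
Chain rule: d/dx[e^u]=e^u · u' where u=-x^2
u'=-2x

Answer: -2x·e^(-x^2)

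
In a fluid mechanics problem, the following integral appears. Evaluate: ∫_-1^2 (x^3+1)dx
Step 1: Find antiderivative F(x) = (1/4)x^4+x
Step 2: F(2) - F(-1) = 6 - (-3/4) = 27/4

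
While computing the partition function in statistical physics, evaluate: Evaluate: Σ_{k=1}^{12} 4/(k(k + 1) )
Partial fractions: 4/(k(k+1)) = 4/k - 4/(k+1)
Telescoping sum: 4(1-1/13) = 4·12/13

Answer: 48/13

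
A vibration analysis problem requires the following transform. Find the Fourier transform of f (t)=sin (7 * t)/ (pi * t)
sin(W*t)/(pi*t)=(W/pi)*sinc(W*t/pi) is the impulse response of the ideal low-pass filter with cutoff W (here W=7).
Its Fourier transform is a rectangular function:
F(omega)=1 for |omega| < 7, 0 otherwise

Answer: rect(omega/14) [i.e., 1 for |omega| < 7, 0 otherwise]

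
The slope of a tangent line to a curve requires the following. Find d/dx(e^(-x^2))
Chain rule: d/dx[e^u] = e^u · u' where u = -x^2
u' = -2x

Answer: -2x·e^(-x^2)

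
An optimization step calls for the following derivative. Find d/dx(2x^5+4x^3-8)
Power rule: d/dx(ax^n) = n·a·x^(n-1)
Term by term: 10·x^4 + 12·x^2

Answer: 10x^4 + 12x^2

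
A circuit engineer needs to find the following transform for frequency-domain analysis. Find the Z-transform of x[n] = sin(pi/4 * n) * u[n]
Z{sin(w0 * n) * u[n]} = z * sin(w0)/(z^2-2z * cos(w0)+1)
With w0 = pi/4: X(z) = z * sin(pi/4)/(z^2-2z * cos(pi/4)+1)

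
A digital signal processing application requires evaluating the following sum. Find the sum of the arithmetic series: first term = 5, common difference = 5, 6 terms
Last term: a_n=5+(6-1)·5=30
Sum=n(a_1+a_n)/2=6(5+30)/2=105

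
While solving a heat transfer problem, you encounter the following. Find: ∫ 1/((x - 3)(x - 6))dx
Partial fractions: 1/((x-3)(x-6))=A/(x-3) + B/(x-6)
A=-1/3, B=1/3
∫ [-1/3· 1/(x-3) + 1/3· 1/(x-6)] dx
=(1/3)[ln|x-6| - ln|x-3|] + C

Answer: (1/3)·ln|(x-6)/(x-3)| + C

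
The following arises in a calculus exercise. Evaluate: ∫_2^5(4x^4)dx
Step 1: Find antiderivative F(x)=(4/5)x^5
Step 2: F(5) - F(2)=2500 - (128/5)=12372/5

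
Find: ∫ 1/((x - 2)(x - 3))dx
Partial fractions: 1/((x-2)(x-3))=A/(x-2)+B/(x-3)
A=-1, B=1
∫ [-1· 1/(x-2)+1· 1/(x-3)] dx
=(1)[ln|x-3| - ln|x-2|]+C

Answer: ln|(x-3)/(x-2)|+C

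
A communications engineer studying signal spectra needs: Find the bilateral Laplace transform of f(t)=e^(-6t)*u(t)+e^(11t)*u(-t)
For e^(-6t)*u(t): L = 1/(s+6), Re(s) > -6
For e^(11t)*u(-t): L = -1/(s-11), Re(s) < 11
Combined: F(s) = 1/(s+6)-1/(s-11), -6 < Re(s) < 11

Answer: 1/(s+6)-1/(s-11), ROC: -6 < Re(s) < 11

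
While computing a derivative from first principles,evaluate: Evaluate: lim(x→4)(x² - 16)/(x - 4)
Factor: (x² - 16)=(x-4)(x + 4)
Cancel (x-4): lim(x→4) (x + 4)=8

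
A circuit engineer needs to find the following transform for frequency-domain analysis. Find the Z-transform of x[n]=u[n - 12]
Using the time-shift property: Z{u[n-12]}=z^(-12) * z/(z-1)
=z^(-11)/(z-1)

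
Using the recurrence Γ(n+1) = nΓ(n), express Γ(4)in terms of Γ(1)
Γ(4)=3Γ(3)=3·2Γ(2)=...=3!·Γ(1)=6·Γ(1)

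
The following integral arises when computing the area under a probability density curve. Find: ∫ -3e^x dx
Since d/dx[e^x] = +e^x, we get -3e^x+C

Answer: -3e^x+C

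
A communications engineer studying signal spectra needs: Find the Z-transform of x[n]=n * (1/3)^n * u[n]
Using the property Z{n * a^n * u[n]} = az/(z-a)^2
With a = 1/3: X(z) = (1/3)z/(z - 1/3)^2, |z| > 1/3

Answer: (1/3)z/(z - 1/3)^2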